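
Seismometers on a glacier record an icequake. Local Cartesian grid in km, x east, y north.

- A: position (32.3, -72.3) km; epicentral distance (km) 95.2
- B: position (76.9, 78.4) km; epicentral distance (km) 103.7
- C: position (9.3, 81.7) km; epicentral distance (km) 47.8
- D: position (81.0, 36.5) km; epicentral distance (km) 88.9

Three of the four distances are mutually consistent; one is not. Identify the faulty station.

Solve using three stations at a time. Using A, B, D (subtract circle equations pairwise → linear system) gives (x, y) ≈ (-5.4, 15.2).
Distances from that point to each station vs reported:
  A: calculated 95.2 vs reported 95.2 → residual 0.0 km
  B: calculated 103.7 vs reported 103.7 → residual 0.0 km
  C: calculated 68.1 vs reported 47.8 → residual 20.3 km
  D: calculated 88.9 vs reported 88.9 → residual 0.0 km
A, B, D are mutually consistent (residuals ≈ 0); C is off by 20.3 km.

C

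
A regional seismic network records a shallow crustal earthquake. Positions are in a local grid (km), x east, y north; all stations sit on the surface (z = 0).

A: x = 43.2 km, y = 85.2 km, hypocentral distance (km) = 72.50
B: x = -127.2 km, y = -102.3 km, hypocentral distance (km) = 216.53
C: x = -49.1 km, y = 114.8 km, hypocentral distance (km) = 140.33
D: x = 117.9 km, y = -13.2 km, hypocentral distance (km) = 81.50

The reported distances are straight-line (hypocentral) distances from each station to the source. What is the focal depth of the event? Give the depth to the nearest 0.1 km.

Each station gives a sphere (x−x_i)² + (y−y_i)² + z² = d_i² (stations at z=0).
Subtracting the A sphere from B and C: z² cancels, leaving linear equations in x and y:
-340.8 x − 375.0 y = -24109.14
-184.6 x + 59.2 y = -7971.69
Solving: x ≈ 49.403, y ≈ 19.394 km (keep extra digits for the depth step; rounded: 49.4, 19.4).
Then from the A sphere: z² = 72.50² − (x − 43.2)² − (y − 85.2)² with x = 49.403, y = 19.394, so z ≈ 29.788 ≈ 29.8 km.
Check against D (with the unrounded solution): distance 81.50 ≈ 81.50 km. ✓

depth ≈ 29.8 km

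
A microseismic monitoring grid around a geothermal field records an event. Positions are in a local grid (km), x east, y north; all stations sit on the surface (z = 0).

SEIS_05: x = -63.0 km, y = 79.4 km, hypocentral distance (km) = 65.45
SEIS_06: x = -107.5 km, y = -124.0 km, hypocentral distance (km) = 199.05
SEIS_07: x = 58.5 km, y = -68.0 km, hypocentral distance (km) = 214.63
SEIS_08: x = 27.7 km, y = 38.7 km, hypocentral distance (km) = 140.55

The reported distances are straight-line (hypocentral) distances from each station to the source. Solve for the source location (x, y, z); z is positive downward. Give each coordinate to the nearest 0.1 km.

Each station gives a sphere (x−x_i)² + (y−y_i)² + z² = d_i² (stations at z=0).
Subtracting the SEIS_05 sphere from SEIS_06 and SEIS_07: z² cancels, leaving linear equations in x and y:
-89.0 x − 406.8 y = -18678.31
243.0 x − 294.8 y = -44009.44
Solving: x ≈ -99.102, y ≈ 67.597 km (keep extra digits for the depth step; rounded: -99.1, 67.6).
Then from the SEIS_05 sphere: z² = 65.45² − (x + 63.0)² − (y − 79.4)² with x = -99.102, y = 67.597, so z ≈ 53.301 ≈ 53.3 km.

x ≈ -99.1 km, y ≈ 67.6 km, depth ≈ 53.3 km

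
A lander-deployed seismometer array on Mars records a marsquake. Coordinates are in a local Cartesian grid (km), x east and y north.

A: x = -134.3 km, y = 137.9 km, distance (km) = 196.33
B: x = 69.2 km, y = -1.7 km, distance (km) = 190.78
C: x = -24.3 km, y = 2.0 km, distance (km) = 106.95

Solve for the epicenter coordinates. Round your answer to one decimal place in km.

Circle about each station: (x + 134.3)² + (y − 137.9)² = 196.33²; (x − 69.2)² + (y + 1.7)² = 190.78²; (x + 24.3)² + (y − 2.0)² = 106.95².
Subtracting the A equation from the B and C equations removes the quadratic terms:
407.0 x − 279.2 y = -30112.91
220.0 x − 271.8 y = -9351.24
Solving the 2×2 system: x ≈ -113.3, y ≈ -57.3 km.

(-113.3, -57.3)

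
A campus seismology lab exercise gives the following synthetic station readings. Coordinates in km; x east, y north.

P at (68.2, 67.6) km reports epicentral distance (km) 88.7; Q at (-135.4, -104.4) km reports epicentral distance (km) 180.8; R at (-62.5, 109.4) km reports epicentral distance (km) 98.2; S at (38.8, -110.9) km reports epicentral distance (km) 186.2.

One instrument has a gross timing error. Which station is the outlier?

Solve using three stations at a time. Using P, Q, R (subtract circle equations pairwise → linear system) gives (x, y) ≈ (-10.3, 26.2).
Distances from that point to each station vs reported:
  P: calculated 88.8 vs reported 88.7 → residual 0.1 km
  Q: calculated 180.8 vs reported 180.8 → residual 0.0 km
  R: calculated 98.3 vs reported 98.2 → residual 0.1 km
  S: calculated 145.6 vs reported 186.2 → residual 40.6 km
P, Q, R are mutually consistent (residuals ≈ 0); S is off by 40.6 km.

S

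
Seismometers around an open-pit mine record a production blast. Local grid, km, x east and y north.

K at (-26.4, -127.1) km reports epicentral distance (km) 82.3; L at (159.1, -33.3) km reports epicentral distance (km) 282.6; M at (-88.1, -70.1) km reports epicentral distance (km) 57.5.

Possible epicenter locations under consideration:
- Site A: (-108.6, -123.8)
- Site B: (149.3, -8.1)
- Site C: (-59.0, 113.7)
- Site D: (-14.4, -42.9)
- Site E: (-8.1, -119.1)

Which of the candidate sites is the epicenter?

For each candidate, compare |candidate − station| to the reported distance:
Site A: residuals K 0.0, L 0.0, M 0.0 → max 0.0 km
Site B: residuals K 129.9, L 255.6, M 187.9 → max 255.6 km
Site C: residuals K 160.7, L 19.6, M 128.6 → max 160.7 km
Site D: residuals K 2.8, L 108.8, M 21.1 → max 108.8 km
Site E: residuals K 62.3, L 94.7, M 36.3 → max 94.7 km
Only Site A has all residuals ≈ 0.

Site A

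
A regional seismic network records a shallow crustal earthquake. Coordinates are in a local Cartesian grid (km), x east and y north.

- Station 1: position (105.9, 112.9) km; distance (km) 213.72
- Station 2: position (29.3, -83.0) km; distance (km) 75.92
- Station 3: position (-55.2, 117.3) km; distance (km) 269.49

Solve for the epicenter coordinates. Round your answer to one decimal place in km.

103.1 km east, -100.8 km north

Circle about each station: (x − 105.9)² + (y − 112.9)² = 213.72²; (x − 29.3)² + (y + 83.0)² = 75.92²; (x + 55.2)² + (y − 117.3)² = 269.49².
Subtracting pairs of circle equations eliminates x²+y² and gives linear equations (the radical axes):
-153.2 x − 391.8 y = 23698.66
-322.2 x + 8.8 y = -34103.51
Solving the 2×2 system: x ≈ 103.1, y ≈ -100.8 km.
Check against Station 1 (with the unrounded x, y): √((x − 105.9)²+(y − 112.9)²) = 213.72 ≈ 213.72 km. ✓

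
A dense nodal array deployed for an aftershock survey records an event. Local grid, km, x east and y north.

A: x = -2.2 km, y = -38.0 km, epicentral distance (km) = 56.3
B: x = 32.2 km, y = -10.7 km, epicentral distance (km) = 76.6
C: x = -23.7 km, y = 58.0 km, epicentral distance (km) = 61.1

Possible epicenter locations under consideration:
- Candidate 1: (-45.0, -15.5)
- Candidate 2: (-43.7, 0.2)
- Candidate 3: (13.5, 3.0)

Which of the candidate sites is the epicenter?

Candidate 2

For each candidate, compare |candidate − station| to the reported distance:
Candidate 1: residuals A 7.9, B 0.7, C 15.4 → max 15.4 km
Candidate 2: residuals A 0.1, B 0.1, C 0.1 → max 0.1 km
Candidate 3: residuals A 12.4, B 53.4, C 5.3 → max 53.4 km
Only Candidate 2 has all residuals ≈ 0.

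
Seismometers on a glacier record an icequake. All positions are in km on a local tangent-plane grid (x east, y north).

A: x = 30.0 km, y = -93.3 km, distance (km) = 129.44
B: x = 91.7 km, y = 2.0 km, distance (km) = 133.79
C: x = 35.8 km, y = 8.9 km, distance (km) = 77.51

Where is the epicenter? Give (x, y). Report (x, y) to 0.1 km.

Circle about each station: (x − 30.0)² + (y + 93.3)² = 129.44²; (x − 91.7)² + (y − 2.0)² = 133.79²; (x − 35.8)² + (y − 8.9)² = 77.51².
Subtracting the A equation from the B and C equations removes the quadratic terms:
123.4 x + 190.6 y = -2337.05
11.6 x + 204.4 y = 2502.87
Solving the 2×2 system: x ≈ -41.5, y ≈ 14.6 km.
Check against A (with the unrounded x, y): √((x − 30.0)²+(y + 93.3)²) = 129.43 ≈ 129.44 km. ✓

(-41.5, 14.6)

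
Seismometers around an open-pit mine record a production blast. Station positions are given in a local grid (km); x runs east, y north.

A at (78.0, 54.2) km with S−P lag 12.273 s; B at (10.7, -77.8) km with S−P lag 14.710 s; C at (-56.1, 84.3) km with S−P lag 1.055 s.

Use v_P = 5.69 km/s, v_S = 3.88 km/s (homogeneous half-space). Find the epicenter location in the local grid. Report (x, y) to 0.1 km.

Distance from S−P lag: d = Δt · v_P v_S / (v_P − v_S) = Δt · (5.69·3.88)/(5.69−3.88) ≈ 12.1973·Δt.
So d_A = 149.70, d_B = 179.42, d_C = 12.87 km.
Circle about each station: (x − 78.0)² + (y − 54.2)² = 149.70²; (x − 10.7)² + (y + 77.8)² = 179.42²; (x + 56.1)² + (y − 84.3)² = 12.87².
Subtracting pairs of circle equations eliminates x²+y² and gives linear equations (the radical axes):
-134.6 x − 264.0 y = -12635.76
-268.2 x + 60.2 y = 23476.51
Solving the 2×2 system: x ≈ -68.9, y ≈ 83.0 km.

-68.9 km east, 83.0 km north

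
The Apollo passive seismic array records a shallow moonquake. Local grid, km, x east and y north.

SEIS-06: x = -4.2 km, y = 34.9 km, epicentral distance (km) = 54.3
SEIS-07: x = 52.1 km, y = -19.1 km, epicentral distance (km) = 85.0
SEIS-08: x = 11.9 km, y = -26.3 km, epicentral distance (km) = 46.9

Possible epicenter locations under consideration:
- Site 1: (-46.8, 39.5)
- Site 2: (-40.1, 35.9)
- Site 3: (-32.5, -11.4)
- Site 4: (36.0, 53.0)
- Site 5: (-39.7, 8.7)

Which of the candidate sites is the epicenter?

For each candidate, compare |candidate − station| to the reported distance:
Site 1: residuals SEIS-06 11.5, SEIS-07 30.0, SEIS-08 41.3 → max 41.3 km
Site 2: residuals SEIS-06 18.4, SEIS-07 22.4, SEIS-08 34.2 → max 34.2 km
Site 3: residuals SEIS-06 0.0, SEIS-07 0.1, SEIS-08 0.1 → max 0.1 km
Site 4: residuals SEIS-06 10.2, SEIS-07 11.1, SEIS-08 36.0 → max 36.0 km
Site 5: residuals SEIS-06 10.2, SEIS-07 10.9, SEIS-08 15.5 → max 15.5 km
Only Site 3 has all residuals ≈ 0.

Site 3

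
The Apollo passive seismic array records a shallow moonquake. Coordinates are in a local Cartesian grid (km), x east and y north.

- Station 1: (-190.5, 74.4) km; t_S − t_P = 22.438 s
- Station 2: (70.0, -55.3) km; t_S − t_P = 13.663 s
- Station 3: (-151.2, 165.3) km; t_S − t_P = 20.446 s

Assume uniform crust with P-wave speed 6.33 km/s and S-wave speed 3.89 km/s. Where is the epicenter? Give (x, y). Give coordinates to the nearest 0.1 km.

Distance from S−P lag: d = Δt · v_P v_S / (v_P − v_S) = Δt · (6.33·3.89)/(6.33−3.89) ≈ 10.0917·Δt.
So d_Station 1 = 226.44, d_Station 2 = 137.88, d_Station 3 = 206.33 km.
Circle about each station: (x + 190.5)² + (y − 74.4)² = 226.44²; (x − 70.0)² + (y + 55.3)² = 137.88²; (x + 151.2)² + (y − 165.3)² = 206.33².
Subtracting pairs of circle equations eliminates x²+y² and gives linear equations (the radical axes):
521.0 x − 259.4 y = -1603.34
78.6 x + 181.8 y = 17062.92
Solving the 2×2 system: x ≈ 35.9, y ≈ 78.3 km.
Check against Station 1 (with the unrounded x, y): √((x + 190.5)²+(y − 74.4)²) = 226.45 ≈ 226.44 km. ✓

x ≈ 35.9 km, y ≈ 78.3 km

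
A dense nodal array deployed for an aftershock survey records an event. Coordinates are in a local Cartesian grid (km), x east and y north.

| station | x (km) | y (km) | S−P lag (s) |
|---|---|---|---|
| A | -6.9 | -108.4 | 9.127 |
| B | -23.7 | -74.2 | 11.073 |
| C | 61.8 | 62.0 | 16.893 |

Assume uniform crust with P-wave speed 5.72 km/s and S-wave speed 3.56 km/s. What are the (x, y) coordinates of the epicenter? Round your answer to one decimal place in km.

(78.3, -96.4)

Distance from S−P lag: d = Δt · v_P v_S / (v_P − v_S) = Δt · (5.72·3.56)/(5.72−3.56) ≈ 9.4274·Δt.
So d_A = 86.04, d_B = 104.39, d_C = 159.26 km.
Circle about each station: (x + 6.9)² + (y + 108.4)² = 86.04²; (x + 23.7)² + (y + 74.2)² = 104.39²; (x − 61.8)² + (y − 62.0)² = 159.26².
Subtracting the A equation from the B and C equations removes the quadratic terms:
-33.6 x + 68.4 y = -9225.23
137.4 x + 340.8 y = -22095.80
Solving the 2×2 system: x ≈ 78.3, y ≈ -96.4 km.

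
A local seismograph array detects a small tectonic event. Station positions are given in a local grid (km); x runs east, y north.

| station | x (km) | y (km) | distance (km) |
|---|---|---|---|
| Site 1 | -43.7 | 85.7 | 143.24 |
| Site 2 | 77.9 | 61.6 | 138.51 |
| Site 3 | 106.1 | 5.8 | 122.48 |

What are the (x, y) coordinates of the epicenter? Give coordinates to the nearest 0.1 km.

Circle about each station: (x + 43.7)² + (y − 85.7)² = 143.24²; (x − 77.9)² + (y − 61.6)² = 138.51²; (x − 106.1)² + (y − 5.8)² = 122.48².
Subtracting pairs of circle equations eliminates x²+y² and gives linear equations (the radical axes):
243.2 x − 48.2 y = 1941.47
299.6 x − 159.8 y = 7553.02
Solving the 2×2 system: x ≈ -2.2, y ≈ -51.4 km.
Check against Site 1 (with the unrounded x, y): √((x + 43.7)²+(y − 85.7)²) = 143.24 ≈ 143.24 km. ✓

x ≈ -2.2 km, y ≈ -51.4 km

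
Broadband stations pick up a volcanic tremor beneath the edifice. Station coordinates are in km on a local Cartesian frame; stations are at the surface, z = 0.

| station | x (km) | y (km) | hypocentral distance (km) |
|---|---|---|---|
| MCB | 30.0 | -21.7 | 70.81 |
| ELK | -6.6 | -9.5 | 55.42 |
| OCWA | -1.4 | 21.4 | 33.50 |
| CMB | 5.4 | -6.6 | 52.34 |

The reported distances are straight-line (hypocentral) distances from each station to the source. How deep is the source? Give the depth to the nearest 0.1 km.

Each station gives a sphere (x−x_i)² + (y−y_i)² + z² = d_i² (stations at z=0).
Subtracting the MCB sphere from ELK and OCWA: z² cancels, leaving linear equations in x and y:
-73.2 x + 24.4 y = 705.60
-62.8 x + 86.2 y = 2980.84
Solving: x ≈ 2.493, y ≈ 36.397 km (keep extra digits for the depth step; rounded: 2.5, 36.4).
Then from the MCB sphere: z² = 70.81² − (x − 30.0)² − (y + 21.7)² with x = 2.493, y = 36.397, so z ≈ 29.701 ≈ 29.7 km.
Check against CMB (with the unrounded solution): distance 52.34 ≈ 52.34 km. ✓

z ≈ 29.7 km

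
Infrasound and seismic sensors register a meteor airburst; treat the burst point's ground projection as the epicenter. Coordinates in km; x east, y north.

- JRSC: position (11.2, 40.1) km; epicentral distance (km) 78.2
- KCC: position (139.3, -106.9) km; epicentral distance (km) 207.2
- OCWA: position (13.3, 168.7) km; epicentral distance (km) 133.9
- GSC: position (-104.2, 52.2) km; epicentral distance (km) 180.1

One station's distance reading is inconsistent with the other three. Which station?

Solve using three stations at a time. Using JRSC, KCC, GSC (subtract circle equations pairwise → linear system) gives (x, y) ≈ (72.0, 89.0).
Distances from that point to each station vs reported:
  JRSC: calculated 78.1 vs reported 78.2 → residual 0.1 km
  KCC: calculated 207.2 vs reported 207.2 → residual 0.0 km
  OCWA: calculated 99.0 vs reported 133.9 → residual 34.9 km
  GSC: calculated 180.0 vs reported 180.1 → residual 0.1 km
JRSC, KCC, GSC are mutually consistent (residuals ≈ 0); OCWA is off by 34.9 km.

OCWA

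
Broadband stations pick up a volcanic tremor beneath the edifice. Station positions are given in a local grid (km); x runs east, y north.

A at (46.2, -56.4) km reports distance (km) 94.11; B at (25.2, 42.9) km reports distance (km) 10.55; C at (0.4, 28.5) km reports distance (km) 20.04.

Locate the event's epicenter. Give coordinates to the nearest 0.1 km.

19.7 km east, 33.9 km north

Circle about each station: (x − 46.2)² + (y + 56.4)² = 94.11²; (x − 25.2)² + (y − 42.9)² = 10.55²; (x − 0.4)² + (y − 28.5)² = 20.04².
Subtracting pairs of circle equations eliminates x²+y² and gives linear equations (the radical axes):
-42.0 x + 198.6 y = 5905.44
-91.6 x + 169.8 y = 3952.10
Solving the 2×2 system: x ≈ 19.7, y ≈ 33.9 km.
Check against A (with the unrounded x, y): √((x − 46.2)²+(y + 56.4)²) = 94.11 ≈ 94.11 km. ✓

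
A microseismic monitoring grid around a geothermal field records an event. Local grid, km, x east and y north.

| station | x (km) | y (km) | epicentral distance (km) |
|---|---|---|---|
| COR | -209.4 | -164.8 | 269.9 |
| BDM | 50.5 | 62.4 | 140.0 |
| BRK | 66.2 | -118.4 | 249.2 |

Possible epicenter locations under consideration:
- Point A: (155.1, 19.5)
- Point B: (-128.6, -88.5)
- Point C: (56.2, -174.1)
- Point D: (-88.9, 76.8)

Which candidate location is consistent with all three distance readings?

Point D

For each candidate, compare |candidate − station| to the reported distance:
Point A: residuals COR 138.5, BDM 26.9, BRK 85.1 → max 138.5 km
Point B: residuals COR 158.8, BDM 94.2, BRK 52.1 → max 158.8 km
Point C: residuals COR 4.1, BDM 96.6, BRK 192.6 → max 192.6 km
Point D: residuals COR 0.1, BDM 0.1, BRK 0.1 → max 0.1 km
Only Point D has all residuals ≈ 0.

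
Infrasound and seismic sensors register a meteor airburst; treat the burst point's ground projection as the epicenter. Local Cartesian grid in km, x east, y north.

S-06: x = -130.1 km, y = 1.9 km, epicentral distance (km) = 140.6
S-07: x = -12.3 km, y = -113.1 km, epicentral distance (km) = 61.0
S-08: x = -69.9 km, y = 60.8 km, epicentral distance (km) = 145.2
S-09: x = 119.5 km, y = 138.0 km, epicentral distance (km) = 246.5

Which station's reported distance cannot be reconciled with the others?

Solve using three stations at a time. Using S-06, S-08, S-09 (subtract circle equations pairwise → linear system) gives (x, y) ≈ (-10.3, -71.5).
Distances from that point to each station vs reported:
  S-06: calculated 140.5 vs reported 140.6 → residual 0.1 km
  S-07: calculated 41.6 vs reported 61.0 → residual 19.4 km
  S-08: calculated 145.1 vs reported 145.2 → residual 0.1 km
  S-09: calculated 246.4 vs reported 246.5 → residual 0.1 km
S-06, S-08, S-09 are mutually consistent (residuals ≈ 0); S-07 is off by 19.4 km.

S-07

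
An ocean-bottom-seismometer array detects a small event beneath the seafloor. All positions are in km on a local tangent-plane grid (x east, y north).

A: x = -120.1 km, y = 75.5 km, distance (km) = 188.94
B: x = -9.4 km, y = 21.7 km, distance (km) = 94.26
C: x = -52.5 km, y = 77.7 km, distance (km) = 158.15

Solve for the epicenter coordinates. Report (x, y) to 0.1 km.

x ≈ -2.4 km, y ≈ -72.3 km

Circle about each station: (x + 120.1)² + (y − 75.5)² = 188.94²; (x + 9.4)² + (y − 21.7)² = 94.26²; (x + 52.5)² + (y − 77.7)² = 158.15².
Subtracting the A equation from the B and C equations removes the quadratic terms:
221.4 x − 107.6 y = 7248.37
135.2 x + 4.4 y = -643.82
Solving the 2×2 system: x ≈ -2.4, y ≈ -72.3 km.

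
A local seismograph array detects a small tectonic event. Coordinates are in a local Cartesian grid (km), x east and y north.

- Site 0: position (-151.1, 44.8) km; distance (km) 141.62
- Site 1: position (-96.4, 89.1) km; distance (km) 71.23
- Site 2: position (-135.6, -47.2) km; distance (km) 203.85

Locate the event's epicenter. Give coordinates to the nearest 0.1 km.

Circle about each station: (x + 151.1)² + (y − 44.8)² = 141.62²; (x + 96.4)² + (y − 89.1)² = 71.23²; (x + 135.6)² + (y + 47.2)² = 203.85².
Subtracting the Site 0 equation from the Site 1 and Site 2 equations removes the quadratic terms:
109.4 x + 88.6 y = 7376.03
31.0 x − 184.0 y = -25721.65
Solving the 2×2 system: x ≈ -40.3, y ≈ 133.0 km.
Check against Site 0 (with the unrounded x, y): √((x + 151.1)²+(y − 44.8)²) = 141.63 ≈ 141.62 km. ✓

(-40.3, 133.0)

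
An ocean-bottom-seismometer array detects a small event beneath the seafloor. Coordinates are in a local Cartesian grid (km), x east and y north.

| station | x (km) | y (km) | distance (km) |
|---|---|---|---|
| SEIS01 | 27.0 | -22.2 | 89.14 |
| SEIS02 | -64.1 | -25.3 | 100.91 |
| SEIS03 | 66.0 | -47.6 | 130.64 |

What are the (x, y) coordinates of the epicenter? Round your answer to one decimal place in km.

Circle about each station: (x − 27.0)² + (y + 22.2)² = 89.14²; (x + 64.1)² + (y + 25.3)² = 100.91²; (x − 66.0)² + (y + 47.6)² = 130.64².
Subtracting the SEIS01 equation from the SEIS02 and SEIS03 equations removes the quadratic terms:
-182.2 x − 6.2 y = 1290.17
78.0 x − 50.8 y = -3720.95
Solving the 2×2 system: x ≈ -9.1, y ≈ 59.3 km.
Check against SEIS01 (with the unrounded x, y): √((x − 27.0)²+(y + 22.2)²) = 89.12 ≈ 89.14 km. ✓

x ≈ -9.1 km, y ≈ 59.3 km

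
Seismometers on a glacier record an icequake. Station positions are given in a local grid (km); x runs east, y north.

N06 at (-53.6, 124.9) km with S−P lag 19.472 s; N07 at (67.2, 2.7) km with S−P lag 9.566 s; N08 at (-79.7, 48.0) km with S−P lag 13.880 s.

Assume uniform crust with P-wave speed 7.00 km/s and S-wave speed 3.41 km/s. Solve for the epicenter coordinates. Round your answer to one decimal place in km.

Distance from S−P lag: d = Δt · v_P v_S / (v_P − v_S) = Δt · (7.00·3.41)/(7.00−3.41) ≈ 6.6490·Δt.
So d_N06 = 129.47, d_N07 = 63.60, d_N08 = 92.29 km.
Circle about each station: (x + 53.6)² + (y − 124.9)² = 129.47²; (x − 67.2)² + (y − 2.7)² = 63.60²; (x + 79.7)² + (y − 48.0)² = 92.29².
Subtracting the N06 equation from the N07 and N08 equations removes the quadratic terms:
241.6 x − 244.4 y = -1232.32
-52.2 x − 153.8 y = -1571.84
Solving the 2×2 system: x ≈ 3.9, y ≈ 8.9 km.

(3.9, 8.9)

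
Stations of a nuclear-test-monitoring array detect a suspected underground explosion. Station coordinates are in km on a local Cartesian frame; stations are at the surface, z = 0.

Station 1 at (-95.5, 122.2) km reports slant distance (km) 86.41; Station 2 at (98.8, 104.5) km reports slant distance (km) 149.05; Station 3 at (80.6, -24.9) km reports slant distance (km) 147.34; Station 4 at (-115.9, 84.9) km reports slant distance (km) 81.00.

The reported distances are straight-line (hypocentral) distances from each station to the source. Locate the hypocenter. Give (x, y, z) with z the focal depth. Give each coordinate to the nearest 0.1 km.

Each station gives a sphere (x−x_i)² + (y−y_i)² + z² = d_i² (stations at z=0).
Subtracting the Station 1 sphere from Station 2 and Station 3: z² cancels, leaving linear equations in x and y:
388.6 x − 35.4 y = -18120.61
352.2 x − 294.2 y = -31179.11
Solving: x ≈ -41.502, y ≈ 56.295 km (keep extra digits for the depth step; rounded: -41.5, 56.3).
Then from the Station 1 sphere: z² = 86.41² − (x + 95.5)² − (y − 122.2)² with x = -41.502, y = 56.295, so z ≈ 14.403 ≈ 14.4 km.

(-41.5, 56.3, 14.4)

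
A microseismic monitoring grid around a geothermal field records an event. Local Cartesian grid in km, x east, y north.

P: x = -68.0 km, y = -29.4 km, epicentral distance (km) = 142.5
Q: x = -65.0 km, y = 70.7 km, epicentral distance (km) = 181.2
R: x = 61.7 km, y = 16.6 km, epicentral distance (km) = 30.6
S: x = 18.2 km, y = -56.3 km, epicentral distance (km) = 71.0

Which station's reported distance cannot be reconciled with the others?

Q

Solve using three stations at a time. Using P, R, S (subtract circle equations pairwise → linear system) gives (x, y) ≈ (73.4, -11.6).
Distances from that point to each station vs reported:
  P: calculated 142.5 vs reported 142.5 → residual 0.0 km
  Q: calculated 161.0 vs reported 181.2 → residual 20.2 km
  R: calculated 30.6 vs reported 30.6 → residual 0.0 km
  S: calculated 71.0 vs reported 71.0 → residual 0.0 km
P, R, S are mutually consistent (residuals ≈ 0); Q is off by 20.2 km.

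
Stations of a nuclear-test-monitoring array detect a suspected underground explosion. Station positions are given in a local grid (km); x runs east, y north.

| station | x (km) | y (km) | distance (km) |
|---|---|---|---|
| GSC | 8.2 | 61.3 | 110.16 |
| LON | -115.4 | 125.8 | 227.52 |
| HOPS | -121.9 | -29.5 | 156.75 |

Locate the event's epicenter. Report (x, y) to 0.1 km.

Circle about each station: (x − 8.2)² + (y − 61.3)² = 110.16²; (x + 115.4)² + (y − 125.8)² = 227.52²; (x + 121.9)² + (y + 29.5)² = 156.75².
Subtracting the GSC equation from the LON and HOPS equations removes the quadratic terms:
-247.2 x + 129.0 y = -14312.25
-260.2 x − 181.6 y = -530.41
Solving the 2×2 system: x ≈ 34.0, y ≈ -45.8 km.

x ≈ 34.0 km, y ≈ -45.8 km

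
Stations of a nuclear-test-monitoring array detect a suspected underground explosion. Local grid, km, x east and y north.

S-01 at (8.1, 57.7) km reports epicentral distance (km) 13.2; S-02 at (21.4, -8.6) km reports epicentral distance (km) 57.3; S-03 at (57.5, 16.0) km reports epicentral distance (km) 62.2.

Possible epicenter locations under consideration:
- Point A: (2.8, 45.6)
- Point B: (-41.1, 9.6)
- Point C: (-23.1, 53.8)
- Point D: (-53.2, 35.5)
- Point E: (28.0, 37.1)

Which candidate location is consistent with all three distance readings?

Point A

For each candidate, compare |candidate − station| to the reported distance:
Point A: residuals S-01 0.0, S-02 0.0, S-03 0.0 → max 0.0 km
Point B: residuals S-01 55.6, S-02 7.8, S-03 36.6 → max 55.6 km
Point C: residuals S-01 18.2, S-02 19.3, S-03 26.8 → max 26.8 km
Point D: residuals S-01 52.0, S-02 29.4, S-03 50.2 → max 52.0 km
Point E: residuals S-01 15.4, S-02 11.1, S-03 25.9 → max 25.9 km
Only Point A has all residuals ≈ 0.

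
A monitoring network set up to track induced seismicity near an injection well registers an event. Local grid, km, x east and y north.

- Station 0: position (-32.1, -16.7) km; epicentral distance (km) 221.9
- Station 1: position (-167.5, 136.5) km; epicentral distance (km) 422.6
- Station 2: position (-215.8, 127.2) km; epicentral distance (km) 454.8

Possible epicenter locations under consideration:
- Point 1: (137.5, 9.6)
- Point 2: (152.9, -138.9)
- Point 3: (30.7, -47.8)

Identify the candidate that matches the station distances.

Point 2

For each candidate, compare |candidate − station| to the reported distance:
Point 1: residuals Station 0 50.3, Station 1 92.3, Station 2 82.4 → max 92.3 km
Point 2: residuals Station 0 0.2, Station 1 0.1, Station 2 0.1 → max 0.2 km
Point 3: residuals Station 0 151.8, Station 1 152.0, Station 2 152.5 → max 152.5 km
Only Point 2 has all residuals ≈ 0.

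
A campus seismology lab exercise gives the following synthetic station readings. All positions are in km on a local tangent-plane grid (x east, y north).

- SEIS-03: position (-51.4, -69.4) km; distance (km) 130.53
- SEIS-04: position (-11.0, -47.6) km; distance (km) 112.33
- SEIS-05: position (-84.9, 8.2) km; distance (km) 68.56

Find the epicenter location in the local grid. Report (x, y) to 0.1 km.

Circle about each station: (x + 51.4)² + (y + 69.4)² = 130.53²; (x + 11.0)² + (y + 47.6)² = 112.33²; (x + 84.9)² + (y − 8.2)² = 68.56².
Subtracting the SEIS-03 equation from the SEIS-04 and SEIS-05 equations removes the quadratic terms:
80.8 x + 43.6 y = -651.51
-67.0 x + 155.2 y = 12154.54
Solving the 2×2 system: x ≈ -40.8, y ≈ 60.7 km.
Check against SEIS-03 (with the unrounded x, y): √((x + 51.4)²+(y + 69.4)²) = 130.53 ≈ 130.53 km. ✓

(-40.8, 60.7)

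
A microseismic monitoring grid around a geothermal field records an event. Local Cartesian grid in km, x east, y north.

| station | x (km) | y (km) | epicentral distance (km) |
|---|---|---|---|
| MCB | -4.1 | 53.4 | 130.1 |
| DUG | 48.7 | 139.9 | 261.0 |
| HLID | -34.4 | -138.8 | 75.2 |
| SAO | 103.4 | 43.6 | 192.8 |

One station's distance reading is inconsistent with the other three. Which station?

Solve using three stations at a time. Using MCB, HLID, SAO (subtract circle equations pairwise → linear system) gives (x, y) ≈ (-55.0, -66.4).
Distances from that point to each station vs reported:
  MCB: calculated 130.1 vs reported 130.1 → residual 0.0 km
  DUG: calculated 230.9 vs reported 261.0 → residual 30.1 km
  HLID: calculated 75.3 vs reported 75.2 → residual 0.1 km
  SAO: calculated 192.8 vs reported 192.8 → residual 0.0 km
MCB, HLID, SAO are mutually consistent (residuals ≈ 0); DUG is off by 30.1 km.

DUG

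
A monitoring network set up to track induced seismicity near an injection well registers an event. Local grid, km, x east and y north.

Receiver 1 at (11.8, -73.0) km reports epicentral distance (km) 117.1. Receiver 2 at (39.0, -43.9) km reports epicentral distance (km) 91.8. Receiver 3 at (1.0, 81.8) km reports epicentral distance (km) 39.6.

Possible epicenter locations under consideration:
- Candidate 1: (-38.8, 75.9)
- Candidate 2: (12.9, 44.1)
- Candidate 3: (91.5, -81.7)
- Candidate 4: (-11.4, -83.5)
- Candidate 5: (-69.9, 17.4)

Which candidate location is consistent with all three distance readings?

Candidate 2

For each candidate, compare |candidate − station| to the reported distance:
Candidate 1: residuals Receiver 1 40.2, Receiver 2 51.0, Receiver 3 0.6 → max 51.0 km
Candidate 2: residuals Receiver 1 0.0, Receiver 2 0.0, Receiver 3 0.1 → max 0.1 km
Candidate 3: residuals Receiver 1 36.9, Receiver 2 27.1, Receiver 3 147.3 → max 147.3 km
Candidate 4: residuals Receiver 1 91.6, Receiver 2 27.7, Receiver 3 126.2 → max 126.2 km
Candidate 5: residuals Receiver 1 4.7, Receiver 2 33.2, Receiver 3 56.2 → max 56.2 km
Only Candidate 2 has all residuals ≈ 0.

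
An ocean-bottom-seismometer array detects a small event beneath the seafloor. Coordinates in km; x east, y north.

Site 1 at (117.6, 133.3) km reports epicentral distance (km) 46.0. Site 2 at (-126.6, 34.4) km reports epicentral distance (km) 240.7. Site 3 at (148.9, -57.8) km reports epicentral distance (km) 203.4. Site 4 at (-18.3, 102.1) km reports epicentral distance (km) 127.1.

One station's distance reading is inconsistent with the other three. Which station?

Solve using three stations at a time. Using Site 1, Site 2, Site 4 (subtract circle equations pairwise → linear system) gives (x, y) ≈ (108.1, 88.0).
Distances from that point to each station vs reported:
  Site 1: calculated 46.3 vs reported 46.0 → residual 0.3 km
  Site 2: calculated 240.8 vs reported 240.7 → residual 0.1 km
  Site 3: calculated 151.4 vs reported 203.4 → residual 52.0 km
  Site 4: calculated 127.2 vs reported 127.1 → residual 0.1 km
Site 1, Site 2, Site 4 are mutually consistent (residuals ≈ 0); Site 3 is off by 52.0 km.

Site 3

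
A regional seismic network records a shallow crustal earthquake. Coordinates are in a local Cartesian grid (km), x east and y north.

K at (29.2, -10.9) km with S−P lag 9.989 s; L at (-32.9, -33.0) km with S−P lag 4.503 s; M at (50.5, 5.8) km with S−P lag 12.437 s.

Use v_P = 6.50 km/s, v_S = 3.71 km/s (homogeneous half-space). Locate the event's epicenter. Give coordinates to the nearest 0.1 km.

x ≈ -56.7 km, y ≈ -2.2 km

Distance from S−P lag: d = Δt · v_P v_S / (v_P − v_S) = Δt · (6.50·3.71)/(6.50−3.71) ≈ 8.6434·Δt.
So d_K = 86.34, d_L = 38.92, d_M = 107.50 km.
Circle about each station: (x − 29.2)² + (y + 10.9)² = 86.34²; (x + 32.9)² + (y + 33.0)² = 38.92²; (x − 50.5)² + (y − 5.8)² = 107.50².
Subtracting the K equation from the L and M equations removes the quadratic terms:
-124.2 x − 44.2 y = 7139.79
42.6 x + 33.4 y = -2489.21
Solving the 2×2 system: x ≈ -56.7, y ≈ -2.2 km.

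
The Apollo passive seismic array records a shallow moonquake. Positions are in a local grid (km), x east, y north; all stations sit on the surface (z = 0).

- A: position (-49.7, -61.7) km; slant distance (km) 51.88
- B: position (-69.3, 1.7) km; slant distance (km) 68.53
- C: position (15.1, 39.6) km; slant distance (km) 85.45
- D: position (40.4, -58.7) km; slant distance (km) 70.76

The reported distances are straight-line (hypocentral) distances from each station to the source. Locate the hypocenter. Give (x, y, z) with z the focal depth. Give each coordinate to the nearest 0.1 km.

Each station gives a sphere (x−x_i)² + (y−y_i)² + z² = d_i² (stations at z=0).
Subtracting the A sphere from B and C: z² cancels, leaving linear equations in x and y:
-39.2 x + 126.8 y = -3476.43
129.6 x + 202.6 y = -9090.98
Solving: x ≈ -18.396, y ≈ -33.104 km (keep extra digits for the depth step; rounded: -18.4, -33.1).
Then from the A sphere: z² = 51.88² − (x + 49.7)² − (y + 61.7)² with x = -18.396, y = -33.104, so z ≈ 29.898 ≈ 29.9 km.
Check against D (with the unrounded solution): distance 70.75 ≈ 70.76 km. ✓

(-18.4, -33.1, 29.9)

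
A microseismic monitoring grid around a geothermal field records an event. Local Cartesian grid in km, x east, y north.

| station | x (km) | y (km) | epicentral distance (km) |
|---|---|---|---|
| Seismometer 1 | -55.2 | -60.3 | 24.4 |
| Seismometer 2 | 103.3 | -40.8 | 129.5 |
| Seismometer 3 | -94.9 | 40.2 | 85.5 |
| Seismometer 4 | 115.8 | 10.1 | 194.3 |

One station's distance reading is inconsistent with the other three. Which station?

Solve using three stations at a time. Using Seismometer 1, Seismometer 3, Seismometer 4 (subtract circle equations pairwise → linear system) gives (x, y) ≈ (-71.4, -42.0).
Distances from that point to each station vs reported:
  Seismometer 1: calculated 24.4 vs reported 24.4 → residual 0.0 km
  Seismometer 2: calculated 174.7 vs reported 129.5 → residual 45.2 km
  Seismometer 3: calculated 85.5 vs reported 85.5 → residual 0.0 km
  Seismometer 4: calculated 194.3 vs reported 194.3 → residual 0.0 km
Seismometer 1, Seismometer 3, Seismometer 4 are mutually consistent (residuals ≈ 0); Seismometer 2 is off by 45.2 km.

Seismometer 2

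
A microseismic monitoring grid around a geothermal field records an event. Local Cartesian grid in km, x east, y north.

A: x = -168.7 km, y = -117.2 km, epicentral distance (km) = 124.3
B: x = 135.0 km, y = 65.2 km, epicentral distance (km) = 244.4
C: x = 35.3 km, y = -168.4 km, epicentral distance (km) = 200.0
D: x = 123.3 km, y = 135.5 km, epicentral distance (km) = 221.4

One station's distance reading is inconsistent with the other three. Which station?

D

Solve using three stations at a time. Using A, B, C (subtract circle equations pairwise → linear system) gives (x, y) ≈ (-95.3, -16.8).
Distances from that point to each station vs reported:
  A: calculated 124.4 vs reported 124.3 → residual 0.1 km
  B: calculated 244.4 vs reported 244.4 → residual 0.0 km
  C: calculated 200.0 vs reported 200.0 → residual 0.0 km
  D: calculated 266.4 vs reported 221.4 → residual 45.0 km
A, B, C are mutually consistent (residuals ≈ 0); D is off by 45.0 km.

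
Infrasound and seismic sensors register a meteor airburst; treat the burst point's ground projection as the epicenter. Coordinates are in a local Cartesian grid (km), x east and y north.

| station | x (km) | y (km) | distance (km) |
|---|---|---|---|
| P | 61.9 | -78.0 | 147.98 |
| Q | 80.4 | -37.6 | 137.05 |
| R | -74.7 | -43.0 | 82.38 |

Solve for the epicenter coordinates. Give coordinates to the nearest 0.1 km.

(-38.3, 30.9)

Circle about each station: (x − 61.9)² + (y + 78.0)² = 147.98²; (x − 80.4)² + (y + 37.6)² = 137.05²; (x + 74.7)² + (y + 43.0)² = 82.38².
Subtracting pairs of circle equations eliminates x²+y² and gives linear equations (the radical axes):
37.0 x + 80.8 y = 1077.69
-273.2 x + 70.0 y = 12625.10
Solving the 2×2 system: x ≈ -38.3, y ≈ 30.9 km.
Check against P (with the unrounded x, y): √((x − 61.9)²+(y + 78.0)²) = 147.97 ≈ 147.98 km. ✓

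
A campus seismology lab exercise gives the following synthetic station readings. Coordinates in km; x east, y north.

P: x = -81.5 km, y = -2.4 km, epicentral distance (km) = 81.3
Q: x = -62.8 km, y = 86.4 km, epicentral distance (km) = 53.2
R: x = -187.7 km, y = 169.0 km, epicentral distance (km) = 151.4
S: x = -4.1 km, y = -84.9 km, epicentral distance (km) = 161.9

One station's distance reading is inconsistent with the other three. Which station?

P

Solve using three stations at a time. Using Q, R, S (subtract circle equations pairwise → linear system) gives (x, y) ≈ (-98.3, 46.8).
Distances from that point to each station vs reported:
  P: calculated 52.0 vs reported 81.3 → residual 29.3 km
  Q: calculated 53.2 vs reported 53.2 → residual 0.0 km
  R: calculated 151.4 vs reported 151.4 → residual 0.0 km
  S: calculated 161.9 vs reported 161.9 → residual 0.0 km
Q, R, S are mutually consistent (residuals ≈ 0); P is off by 29.3 km.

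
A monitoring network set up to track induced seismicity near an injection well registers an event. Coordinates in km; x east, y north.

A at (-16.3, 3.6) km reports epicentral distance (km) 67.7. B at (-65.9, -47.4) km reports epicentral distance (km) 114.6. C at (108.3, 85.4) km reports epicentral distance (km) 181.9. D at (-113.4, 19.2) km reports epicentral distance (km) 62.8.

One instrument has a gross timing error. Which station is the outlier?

A

Solve using three stations at a time. Using B, C, D (subtract circle equations pairwise → linear system) gives (x, y) ≈ (-72.7, 67.0).
Distances from that point to each station vs reported:
  A: calculated 84.8 vs reported 67.7 → residual 17.1 km
  B: calculated 114.6 vs reported 114.6 → residual 0.0 km
  C: calculated 181.9 vs reported 181.9 → residual 0.0 km
  D: calculated 62.8 vs reported 62.8 → residual 0.0 km
B, C, D are mutually consistent (residuals ≈ 0); A is off by 17.1 km.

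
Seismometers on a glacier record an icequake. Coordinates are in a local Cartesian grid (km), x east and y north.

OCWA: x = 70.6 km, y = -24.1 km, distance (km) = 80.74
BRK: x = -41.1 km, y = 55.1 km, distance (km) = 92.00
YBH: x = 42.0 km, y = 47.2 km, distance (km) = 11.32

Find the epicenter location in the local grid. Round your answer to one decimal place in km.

Circle about each station: (x − 70.6)² + (y + 24.1)² = 80.74²; (x + 41.1)² + (y − 55.1)² = 92.00²; (x − 42.0)² + (y − 47.2)² = 11.32².
Subtracting pairs of circle equations eliminates x²+y² and gives linear equations (the radical axes):
-223.4 x + 158.4 y = -2785.00
-57.2 x + 142.6 y = 4817.48
Solving the 2×2 system: x ≈ 50.9, y ≈ 54.2 km.
Check against OCWA (with the unrounded x, y): √((x − 70.6)²+(y + 24.1)²) = 80.74 ≈ 80.74 km. ✓

x ≈ 50.9 km, y ≈ 54.2 km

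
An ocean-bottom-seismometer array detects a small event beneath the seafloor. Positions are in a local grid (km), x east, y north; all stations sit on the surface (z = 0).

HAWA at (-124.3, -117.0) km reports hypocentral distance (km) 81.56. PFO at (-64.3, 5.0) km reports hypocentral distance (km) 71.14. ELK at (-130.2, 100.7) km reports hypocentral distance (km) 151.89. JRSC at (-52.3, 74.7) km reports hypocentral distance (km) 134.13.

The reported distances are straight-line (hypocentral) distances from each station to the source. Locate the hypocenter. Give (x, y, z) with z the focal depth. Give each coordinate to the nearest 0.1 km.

Each station gives a sphere (x−x_i)² + (y−y_i)² + z² = d_i² (stations at z=0).
Subtracting the HAWA sphere from PFO and ELK: z² cancels, leaving linear equations in x and y:
120.0 x + 244.0 y = -23388.87
-11.8 x + 435.4 y = -18465.50
Solving: x ≈ -102.997, y ≈ -45.202 km (keep extra digits for the depth step; rounded: -103.0, -45.2).
Then from the HAWA sphere: z² = 81.56² − (x + 124.3)² − (y + 117.0)² with x = -102.997, y = -45.202, so z ≈ 32.300 ≈ 32.3 km.

x ≈ -103.0 km, y ≈ -45.2 km, depth ≈ 32.3 km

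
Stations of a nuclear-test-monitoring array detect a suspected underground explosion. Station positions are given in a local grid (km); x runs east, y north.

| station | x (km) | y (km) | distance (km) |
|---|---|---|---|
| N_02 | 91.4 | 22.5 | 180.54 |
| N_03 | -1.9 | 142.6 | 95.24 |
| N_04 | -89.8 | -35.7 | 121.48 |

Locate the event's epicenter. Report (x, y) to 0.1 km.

-77.9 km east, 85.2 km north

Circle about each station: (x − 91.4)² + (y − 22.5)² = 180.54²; (x + 1.9)² + (y − 142.6)² = 95.24²; (x + 89.8)² + (y + 35.7)² = 121.48².
Subtracting pairs of circle equations eliminates x²+y² and gives linear equations (the radical axes):
-186.6 x + 240.2 y = 35002.19
-362.4 x − 116.4 y = 18315.62
Solving the 2×2 system: x ≈ -77.9, y ≈ 85.2 km.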